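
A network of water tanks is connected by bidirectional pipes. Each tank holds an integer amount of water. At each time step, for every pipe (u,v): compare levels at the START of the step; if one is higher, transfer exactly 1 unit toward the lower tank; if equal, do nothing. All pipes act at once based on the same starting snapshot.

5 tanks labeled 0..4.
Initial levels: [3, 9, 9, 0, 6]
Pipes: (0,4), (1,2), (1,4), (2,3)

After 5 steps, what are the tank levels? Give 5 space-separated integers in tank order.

Answer: 6 5 5 5 6

Derivation:
Step 1: flows [4->0,1=2,1->4,2->3] -> levels [4 8 8 1 6]
Step 2: flows [4->0,1=2,1->4,2->3] -> levels [5 7 7 2 6]
Step 3: flows [4->0,1=2,1->4,2->3] -> levels [6 6 6 3 6]
Step 4: flows [0=4,1=2,1=4,2->3] -> levels [6 6 5 4 6]
Step 5: flows [0=4,1->2,1=4,2->3] -> levels [6 5 5 5 6]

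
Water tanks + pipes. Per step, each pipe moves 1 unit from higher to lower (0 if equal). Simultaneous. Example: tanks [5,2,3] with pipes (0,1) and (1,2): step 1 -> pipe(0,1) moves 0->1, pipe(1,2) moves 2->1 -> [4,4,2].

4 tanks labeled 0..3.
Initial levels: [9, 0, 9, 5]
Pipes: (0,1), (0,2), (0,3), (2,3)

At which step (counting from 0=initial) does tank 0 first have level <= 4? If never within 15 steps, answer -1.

Answer: 8

Derivation:
Step 1: flows [0->1,0=2,0->3,2->3] -> levels [7 1 8 7]
Step 2: flows [0->1,2->0,0=3,2->3] -> levels [7 2 6 8]
Step 3: flows [0->1,0->2,3->0,3->2] -> levels [6 3 8 6]
Step 4: flows [0->1,2->0,0=3,2->3] -> levels [6 4 6 7]
Step 5: flows [0->1,0=2,3->0,3->2] -> levels [6 5 7 5]
Step 6: flows [0->1,2->0,0->3,2->3] -> levels [5 6 5 7]
Step 7: flows [1->0,0=2,3->0,3->2] -> levels [7 5 6 5]
Step 8: flows [0->1,0->2,0->3,2->3] -> levels [4 6 6 7]
Tank 0 first reaches <=4 at step 8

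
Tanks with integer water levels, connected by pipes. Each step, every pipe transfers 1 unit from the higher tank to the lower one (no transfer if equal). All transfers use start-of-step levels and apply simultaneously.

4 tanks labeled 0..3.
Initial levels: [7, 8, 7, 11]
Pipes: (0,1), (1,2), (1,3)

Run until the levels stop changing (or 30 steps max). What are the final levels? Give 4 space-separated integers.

Step 1: flows [1->0,1->2,3->1] -> levels [8 7 8 10]
Step 2: flows [0->1,2->1,3->1] -> levels [7 10 7 9]
Step 3: flows [1->0,1->2,1->3] -> levels [8 7 8 10]
  -> period-2 cycle: step 3 state = step 1 state; never stabilizes
  -> state at step 30: (30-1) mod 2 = 1, same as step 2 -> [7 10 7 9]

Answer: 7 10 7 9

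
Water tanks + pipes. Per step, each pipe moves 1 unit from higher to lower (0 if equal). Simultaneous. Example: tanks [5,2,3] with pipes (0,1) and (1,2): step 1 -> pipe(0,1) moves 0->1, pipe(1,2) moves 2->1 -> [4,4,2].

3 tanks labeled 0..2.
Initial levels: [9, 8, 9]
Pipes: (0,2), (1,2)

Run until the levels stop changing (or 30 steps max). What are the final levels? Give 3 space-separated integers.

Step 1: flows [0=2,2->1] -> levels [9 9 8]
Step 2: flows [0->2,1->2] -> levels [8 8 10]
Step 3: flows [2->0,2->1] -> levels [9 9 8]
  -> period-2 cycle: step 3 state = step 1 state; never stabilizes
  -> state at step 30: (30-1) mod 2 = 1, same as step 2 -> [8 8 10]

Answer: 8 8 10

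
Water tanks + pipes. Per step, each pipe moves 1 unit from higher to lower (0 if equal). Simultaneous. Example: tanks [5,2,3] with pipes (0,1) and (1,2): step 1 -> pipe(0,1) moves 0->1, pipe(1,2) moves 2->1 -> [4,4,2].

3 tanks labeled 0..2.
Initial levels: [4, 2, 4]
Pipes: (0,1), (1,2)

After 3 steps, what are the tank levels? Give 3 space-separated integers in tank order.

Step 1: flows [0->1,2->1] -> levels [3 4 3]
Step 2: flows [1->0,1->2] -> levels [4 2 4]
  -> period-2 cycle: step 2 state = step 0 state
  -> state at step 3: (3-0) mod 2 = 1, same as step 1 -> [3 4 3]

Answer: 3 4 3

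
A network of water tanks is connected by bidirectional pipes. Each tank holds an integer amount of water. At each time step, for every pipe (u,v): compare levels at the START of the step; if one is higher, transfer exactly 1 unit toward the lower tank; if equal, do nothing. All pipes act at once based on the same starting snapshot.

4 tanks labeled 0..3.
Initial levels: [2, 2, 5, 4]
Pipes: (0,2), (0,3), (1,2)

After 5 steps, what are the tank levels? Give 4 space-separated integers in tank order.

Step 1: flows [2->0,3->0,2->1] -> levels [4 3 3 3]
Step 2: flows [0->2,0->3,1=2] -> levels [2 3 4 4]
Step 3: flows [2->0,3->0,2->1] -> levels [4 4 2 3]
Step 4: flows [0->2,0->3,1->2] -> levels [2 3 4 4]
  -> period-2 cycle: step 4 state = step 2 state
  -> state at step 5: (5-2) mod 2 = 1, same as step 3 -> [4 4 2 3]

Answer: 4 4 2 3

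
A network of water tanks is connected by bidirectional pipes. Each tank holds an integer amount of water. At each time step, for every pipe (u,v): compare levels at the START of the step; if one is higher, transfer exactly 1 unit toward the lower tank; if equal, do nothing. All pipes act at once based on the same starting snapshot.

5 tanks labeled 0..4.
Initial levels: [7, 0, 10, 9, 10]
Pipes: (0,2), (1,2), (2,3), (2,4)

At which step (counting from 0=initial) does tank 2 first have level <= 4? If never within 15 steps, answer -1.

Step 1: flows [2->0,2->1,2->3,2=4] -> levels [8 1 7 10 10]
Step 2: flows [0->2,2->1,3->2,4->2] -> levels [7 2 9 9 9]
Step 3: flows [2->0,2->1,2=3,2=4] -> levels [8 3 7 9 9]
Step 4: flows [0->2,2->1,3->2,4->2] -> levels [7 4 9 8 8]
Step 5: flows [2->0,2->1,2->3,2->4] -> levels [8 5 5 9 9]
Step 6: flows [0->2,1=2,3->2,4->2] -> levels [7 5 8 8 8]
Step 7: flows [2->0,2->1,2=3,2=4] -> levels [8 6 6 8 8]
Step 8: flows [0->2,1=2,3->2,4->2] -> levels [7 6 9 7 7]
Step 9: flows [2->0,2->1,2->3,2->4] -> levels [8 7 5 8 8]
Step 10: flows [0->2,1->2,3->2,4->2] -> levels [7 6 9 7 7]
  -> period-2 cycle (repeats step 8); tank 2 never drops to <=4
Tank 2 never reaches <=4 within 15 steps

Answer: -1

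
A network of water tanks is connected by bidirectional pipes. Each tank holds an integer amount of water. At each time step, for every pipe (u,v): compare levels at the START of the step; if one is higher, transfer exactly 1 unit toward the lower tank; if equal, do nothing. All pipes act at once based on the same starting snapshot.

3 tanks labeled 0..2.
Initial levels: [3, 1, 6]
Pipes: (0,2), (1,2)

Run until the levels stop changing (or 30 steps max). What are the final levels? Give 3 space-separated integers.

Answer: 4 4 2

Derivation:
Step 1: flows [2->0,2->1] -> levels [4 2 4]
Step 2: flows [0=2,2->1] -> levels [4 3 3]
Step 3: flows [0->2,1=2] -> levels [3 3 4]
Step 4: flows [2->0,2->1] -> levels [4 4 2]
Step 5: flows [0->2,1->2] -> levels [3 3 4]
  -> period-2 cycle: step 5 state = step 3 state; never stabilizes
  -> state at step 30: (30-3) mod 2 = 1, same as step 4 -> [4 4 2]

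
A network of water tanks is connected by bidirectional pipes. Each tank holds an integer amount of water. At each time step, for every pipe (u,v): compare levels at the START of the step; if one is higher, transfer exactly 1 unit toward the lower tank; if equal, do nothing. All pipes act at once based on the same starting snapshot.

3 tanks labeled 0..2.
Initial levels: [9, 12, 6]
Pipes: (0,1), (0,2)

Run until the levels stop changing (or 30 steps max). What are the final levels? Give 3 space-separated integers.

Answer: 9 9 9

Derivation:
Step 1: flows [1->0,0->2] -> levels [9 11 7]
Step 2: flows [1->0,0->2] -> levels [9 10 8]
Step 3: flows [1->0,0->2] -> levels [9 9 9]
Step 4: flows [0=1,0=2] -> levels [9 9 9]
  -> stable (no change)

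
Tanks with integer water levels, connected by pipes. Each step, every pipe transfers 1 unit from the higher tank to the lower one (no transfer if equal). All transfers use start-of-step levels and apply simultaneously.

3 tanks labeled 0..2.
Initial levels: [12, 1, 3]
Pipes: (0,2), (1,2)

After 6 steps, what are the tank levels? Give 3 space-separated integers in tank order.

Step 1: flows [0->2,2->1] -> levels [11 2 3]
Step 2: flows [0->2,2->1] -> levels [10 3 3]
Step 3: flows [0->2,1=2] -> levels [9 3 4]
Step 4: flows [0->2,2->1] -> levels [8 4 4]
Step 5: flows [0->2,1=2] -> levels [7 4 5]
Step 6: flows [0->2,2->1] -> levels [6 5 5]

Answer: 6 5 5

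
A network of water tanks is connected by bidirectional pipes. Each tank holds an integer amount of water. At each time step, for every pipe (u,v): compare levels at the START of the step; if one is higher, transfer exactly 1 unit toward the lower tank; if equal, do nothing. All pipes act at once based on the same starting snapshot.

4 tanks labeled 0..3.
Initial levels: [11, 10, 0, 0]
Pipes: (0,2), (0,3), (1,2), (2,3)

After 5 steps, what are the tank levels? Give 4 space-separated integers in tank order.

Step 1: flows [0->2,0->3,1->2,2=3] -> levels [9 9 2 1]
Step 2: flows [0->2,0->3,1->2,2->3] -> levels [7 8 3 3]
Step 3: flows [0->2,0->3,1->2,2=3] -> levels [5 7 5 4]
Step 4: flows [0=2,0->3,1->2,2->3] -> levels [4 6 5 6]
Step 5: flows [2->0,3->0,1->2,3->2] -> levels [6 5 6 4]

Answer: 6 5 6 4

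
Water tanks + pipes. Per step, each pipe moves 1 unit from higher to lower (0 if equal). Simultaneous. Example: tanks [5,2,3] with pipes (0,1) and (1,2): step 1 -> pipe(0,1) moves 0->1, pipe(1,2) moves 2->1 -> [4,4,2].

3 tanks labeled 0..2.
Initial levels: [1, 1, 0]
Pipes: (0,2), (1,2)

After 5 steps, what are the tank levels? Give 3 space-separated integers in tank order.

Step 1: flows [0->2,1->2] -> levels [0 0 2]
Step 2: flows [2->0,2->1] -> levels [1 1 0]
  -> period-2 cycle: step 2 state = step 0 state
  -> state at step 5: (5-0) mod 2 = 1, same as step 1 -> [0 0 2]

Answer: 0 0 2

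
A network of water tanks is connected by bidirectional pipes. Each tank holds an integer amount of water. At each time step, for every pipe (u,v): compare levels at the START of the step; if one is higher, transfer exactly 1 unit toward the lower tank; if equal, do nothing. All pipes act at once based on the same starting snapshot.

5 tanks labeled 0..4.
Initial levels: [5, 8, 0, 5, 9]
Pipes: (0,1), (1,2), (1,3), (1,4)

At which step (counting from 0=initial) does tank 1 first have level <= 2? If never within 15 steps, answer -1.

Answer: -1

Derivation:
Step 1: flows [1->0,1->2,1->3,4->1] -> levels [6 6 1 6 8]
Step 2: flows [0=1,1->2,1=3,4->1] -> levels [6 6 2 6 7]
Step 3: flows [0=1,1->2,1=3,4->1] -> levels [6 6 3 6 6]
Step 4: flows [0=1,1->2,1=3,1=4] -> levels [6 5 4 6 6]
Step 5: flows [0->1,1->2,3->1,4->1] -> levels [5 7 5 5 5]
Step 6: flows [1->0,1->2,1->3,1->4] -> levels [6 3 6 6 6]
Step 7: flows [0->1,2->1,3->1,4->1] -> levels [5 7 5 5 5]
  -> period-2 cycle (repeats step 5); tank 1 never drops to <=2
Tank 1 never reaches <=2 within 15 steps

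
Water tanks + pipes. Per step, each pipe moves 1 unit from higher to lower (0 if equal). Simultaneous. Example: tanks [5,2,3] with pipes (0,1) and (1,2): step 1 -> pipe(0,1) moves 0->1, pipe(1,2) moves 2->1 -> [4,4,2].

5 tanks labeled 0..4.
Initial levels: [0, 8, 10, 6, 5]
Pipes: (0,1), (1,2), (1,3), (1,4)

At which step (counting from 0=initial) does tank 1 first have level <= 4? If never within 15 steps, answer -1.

Step 1: flows [1->0,2->1,1->3,1->4] -> levels [1 6 9 7 6]
Step 2: flows [1->0,2->1,3->1,1=4] -> levels [2 7 8 6 6]
Step 3: flows [1->0,2->1,1->3,1->4] -> levels [3 5 7 7 7]
Step 4: flows [1->0,2->1,3->1,4->1] -> levels [4 7 6 6 6]
Step 5: flows [1->0,1->2,1->3,1->4] -> levels [5 3 7 7 7]
Tank 1 first reaches <=4 at step 5

Answer: 5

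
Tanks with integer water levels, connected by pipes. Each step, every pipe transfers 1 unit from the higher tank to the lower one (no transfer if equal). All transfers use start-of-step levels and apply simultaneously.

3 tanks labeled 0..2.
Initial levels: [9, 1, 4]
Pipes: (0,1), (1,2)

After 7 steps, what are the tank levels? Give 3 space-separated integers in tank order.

Answer: 5 4 5

Derivation:
Step 1: flows [0->1,2->1] -> levels [8 3 3]
Step 2: flows [0->1,1=2] -> levels [7 4 3]
Step 3: flows [0->1,1->2] -> levels [6 4 4]
Step 4: flows [0->1,1=2] -> levels [5 5 4]
Step 5: flows [0=1,1->2] -> levels [5 4 5]
Step 6: flows [0->1,2->1] -> levels [4 6 4]
Step 7: flows [1->0,1->2] -> levels [5 4 5]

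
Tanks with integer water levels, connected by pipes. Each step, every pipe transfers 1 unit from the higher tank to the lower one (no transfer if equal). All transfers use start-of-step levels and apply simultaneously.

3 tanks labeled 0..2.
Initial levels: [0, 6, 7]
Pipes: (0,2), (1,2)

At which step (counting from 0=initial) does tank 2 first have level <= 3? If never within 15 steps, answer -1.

Step 1: flows [2->0,2->1] -> levels [1 7 5]
Step 2: flows [2->0,1->2] -> levels [2 6 5]
Step 3: flows [2->0,1->2] -> levels [3 5 5]
Step 4: flows [2->0,1=2] -> levels [4 5 4]
Step 5: flows [0=2,1->2] -> levels [4 4 5]
Step 6: flows [2->0,2->1] -> levels [5 5 3]
Tank 2 first reaches <=3 at step 6

Answer: 6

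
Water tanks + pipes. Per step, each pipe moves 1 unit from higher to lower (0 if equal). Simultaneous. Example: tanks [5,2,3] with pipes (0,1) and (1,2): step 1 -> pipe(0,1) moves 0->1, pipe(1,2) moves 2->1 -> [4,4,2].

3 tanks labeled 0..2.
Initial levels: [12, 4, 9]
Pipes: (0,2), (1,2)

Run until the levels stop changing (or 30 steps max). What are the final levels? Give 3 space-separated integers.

Answer: 9 9 7

Derivation:
Step 1: flows [0->2,2->1] -> levels [11 5 9]
Step 2: flows [0->2,2->1] -> levels [10 6 9]
Step 3: flows [0->2,2->1] -> levels [9 7 9]
Step 4: flows [0=2,2->1] -> levels [9 8 8]
Step 5: flows [0->2,1=2] -> levels [8 8 9]
Step 6: flows [2->0,2->1] -> levels [9 9 7]
Step 7: flows [0->2,1->2] -> levels [8 8 9]
  -> period-2 cycle: step 7 state = step 5 state; never stabilizes
  -> state at step 30: (30-5) mod 2 = 1, same as step 6 -> [9 9 7]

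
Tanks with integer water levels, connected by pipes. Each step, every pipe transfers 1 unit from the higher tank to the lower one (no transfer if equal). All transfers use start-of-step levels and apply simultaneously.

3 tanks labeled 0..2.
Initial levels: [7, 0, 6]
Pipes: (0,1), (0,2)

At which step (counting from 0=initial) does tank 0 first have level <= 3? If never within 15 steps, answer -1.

Step 1: flows [0->1,0->2] -> levels [5 1 7]
Step 2: flows [0->1,2->0] -> levels [5 2 6]
Step 3: flows [0->1,2->0] -> levels [5 3 5]
Step 4: flows [0->1,0=2] -> levels [4 4 5]
Step 5: flows [0=1,2->0] -> levels [5 4 4]
Step 6: flows [0->1,0->2] -> levels [3 5 5]
Tank 0 first reaches <=3 at step 6

Answer: 6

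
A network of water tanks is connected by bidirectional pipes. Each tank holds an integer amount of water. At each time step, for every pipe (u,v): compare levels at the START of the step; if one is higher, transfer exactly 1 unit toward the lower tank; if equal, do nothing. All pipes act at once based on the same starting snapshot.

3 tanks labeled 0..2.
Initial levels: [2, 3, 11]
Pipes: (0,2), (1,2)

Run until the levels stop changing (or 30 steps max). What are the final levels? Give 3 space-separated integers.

Answer: 5 5 6

Derivation:
Step 1: flows [2->0,2->1] -> levels [3 4 9]
Step 2: flows [2->0,2->1] -> levels [4 5 7]
Step 3: flows [2->0,2->1] -> levels [5 6 5]
Step 4: flows [0=2,1->2] -> levels [5 5 6]
Step 5: flows [2->0,2->1] -> levels [6 6 4]
Step 6: flows [0->2,1->2] -> levels [5 5 6]
  -> period-2 cycle: step 6 state = step 4 state; never stabilizes
  -> state at step 30: (30-4) mod 2 = 0, same as step 4 -> [5 5 6]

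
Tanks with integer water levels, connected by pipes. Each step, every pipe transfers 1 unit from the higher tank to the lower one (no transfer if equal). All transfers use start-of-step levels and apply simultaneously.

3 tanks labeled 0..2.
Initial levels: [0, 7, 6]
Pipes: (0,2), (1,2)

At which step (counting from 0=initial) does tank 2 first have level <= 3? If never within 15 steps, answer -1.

Answer: 6

Derivation:
Step 1: flows [2->0,1->2] -> levels [1 6 6]
Step 2: flows [2->0,1=2] -> levels [2 6 5]
Step 3: flows [2->0,1->2] -> levels [3 5 5]
Step 4: flows [2->0,1=2] -> levels [4 5 4]
Step 5: flows [0=2,1->2] -> levels [4 4 5]
Step 6: flows [2->0,2->1] -> levels [5 5 3]
Tank 2 first reaches <=3 at step 6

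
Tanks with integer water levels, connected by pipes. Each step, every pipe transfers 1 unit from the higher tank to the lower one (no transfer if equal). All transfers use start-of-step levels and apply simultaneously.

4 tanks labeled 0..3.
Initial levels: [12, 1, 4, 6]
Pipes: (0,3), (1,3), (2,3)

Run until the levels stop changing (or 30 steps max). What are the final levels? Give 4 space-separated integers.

Step 1: flows [0->3,3->1,3->2] -> levels [11 2 5 5]
Step 2: flows [0->3,3->1,2=3] -> levels [10 3 5 5]
Step 3: flows [0->3,3->1,2=3] -> levels [9 4 5 5]
Step 4: flows [0->3,3->1,2=3] -> levels [8 5 5 5]
Step 5: flows [0->3,1=3,2=3] -> levels [7 5 5 6]
Step 6: flows [0->3,3->1,3->2] -> levels [6 6 6 5]
Step 7: flows [0->3,1->3,2->3] -> levels [5 5 5 8]
Step 8: flows [3->0,3->1,3->2] -> levels [6 6 6 5]
  -> period-2 cycle: step 8 state = step 6 state; never stabilizes
  -> state at step 30: (30-6) mod 2 = 0, same as step 6 -> [6 6 6 5]

Answer: 6 6 6 5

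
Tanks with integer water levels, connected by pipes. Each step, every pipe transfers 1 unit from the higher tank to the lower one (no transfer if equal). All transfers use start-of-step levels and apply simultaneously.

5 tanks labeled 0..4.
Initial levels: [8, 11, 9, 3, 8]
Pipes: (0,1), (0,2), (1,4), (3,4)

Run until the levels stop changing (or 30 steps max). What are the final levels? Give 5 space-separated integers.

Step 1: flows [1->0,2->0,1->4,4->3] -> levels [10 9 8 4 8]
Step 2: flows [0->1,0->2,1->4,4->3] -> levels [8 9 9 5 8]
Step 3: flows [1->0,2->0,1->4,4->3] -> levels [10 7 8 6 8]
Step 4: flows [0->1,0->2,4->1,4->3] -> levels [8 9 9 7 6]
Step 5: flows [1->0,2->0,1->4,3->4] -> levels [10 7 8 6 8]
  -> period-2 cycle: step 5 state = step 3 state; never stabilizes
  -> state at step 30: (30-3) mod 2 = 1, same as step 4 -> [8 9 9 7 6]

Answer: 8 9 9 7 6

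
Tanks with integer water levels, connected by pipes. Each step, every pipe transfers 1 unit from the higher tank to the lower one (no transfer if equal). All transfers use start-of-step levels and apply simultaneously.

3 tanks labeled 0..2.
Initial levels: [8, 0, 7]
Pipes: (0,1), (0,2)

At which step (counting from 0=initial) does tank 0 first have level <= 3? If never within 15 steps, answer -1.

Step 1: flows [0->1,0->2] -> levels [6 1 8]
Step 2: flows [0->1,2->0] -> levels [6 2 7]
Step 3: flows [0->1,2->0] -> levels [6 3 6]
Step 4: flows [0->1,0=2] -> levels [5 4 6]
Step 5: flows [0->1,2->0] -> levels [5 5 5]
Step 6: flows [0=1,0=2] -> levels [5 5 5]
  -> stable; tank 0 stays at 5 > 3
Tank 0 never reaches <=3 within 15 steps

Answer: -1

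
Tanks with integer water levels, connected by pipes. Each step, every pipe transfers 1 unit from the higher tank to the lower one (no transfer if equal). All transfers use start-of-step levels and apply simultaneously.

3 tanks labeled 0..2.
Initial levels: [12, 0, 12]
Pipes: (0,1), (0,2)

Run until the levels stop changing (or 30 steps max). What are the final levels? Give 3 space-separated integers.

Answer: 8 8 8

Derivation:
Step 1: flows [0->1,0=2] -> levels [11 1 12]
Step 2: flows [0->1,2->0] -> levels [11 2 11]
Step 3: flows [0->1,0=2] -> levels [10 3 11]
Step 4: flows [0->1,2->0] -> levels [10 4 10]
Step 5: flows [0->1,0=2] -> levels [9 5 10]
Step 6: flows [0->1,2->0] -> levels [9 6 9]
Step 7: flows [0->1,0=2] -> levels [8 7 9]
Step 8: flows [0->1,2->0] -> levels [8 8 8]
Step 9: flows [0=1,0=2] -> levels [8 8 8]
  -> stable (no change)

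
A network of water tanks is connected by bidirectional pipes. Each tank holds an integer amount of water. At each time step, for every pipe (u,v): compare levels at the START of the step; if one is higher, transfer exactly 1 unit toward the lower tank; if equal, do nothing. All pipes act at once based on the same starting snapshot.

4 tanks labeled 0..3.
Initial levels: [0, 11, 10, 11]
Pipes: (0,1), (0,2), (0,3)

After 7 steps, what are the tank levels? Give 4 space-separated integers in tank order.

Answer: 9 8 7 8

Derivation:
Step 1: flows [1->0,2->0,3->0] -> levels [3 10 9 10]
Step 2: flows [1->0,2->0,3->0] -> levels [6 9 8 9]
Step 3: flows [1->0,2->0,3->0] -> levels [9 8 7 8]
Step 4: flows [0->1,0->2,0->3] -> levels [6 9 8 9]
  -> period-2 cycle: step 4 state = step 2 state
  -> state at step 7: (7-2) mod 2 = 1, same as step 3 -> [9 8 7 8]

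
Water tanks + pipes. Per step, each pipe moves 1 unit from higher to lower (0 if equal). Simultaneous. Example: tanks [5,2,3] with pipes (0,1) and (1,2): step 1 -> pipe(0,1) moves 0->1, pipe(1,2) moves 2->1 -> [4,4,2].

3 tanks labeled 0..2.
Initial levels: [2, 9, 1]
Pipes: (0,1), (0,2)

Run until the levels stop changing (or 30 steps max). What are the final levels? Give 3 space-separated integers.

Step 1: flows [1->0,0->2] -> levels [2 8 2]
Step 2: flows [1->0,0=2] -> levels [3 7 2]
Step 3: flows [1->0,0->2] -> levels [3 6 3]
Step 4: flows [1->0,0=2] -> levels [4 5 3]
Step 5: flows [1->0,0->2] -> levels [4 4 4]
Step 6: flows [0=1,0=2] -> levels [4 4 4]
  -> stable (no change)

Answer: 4 4 4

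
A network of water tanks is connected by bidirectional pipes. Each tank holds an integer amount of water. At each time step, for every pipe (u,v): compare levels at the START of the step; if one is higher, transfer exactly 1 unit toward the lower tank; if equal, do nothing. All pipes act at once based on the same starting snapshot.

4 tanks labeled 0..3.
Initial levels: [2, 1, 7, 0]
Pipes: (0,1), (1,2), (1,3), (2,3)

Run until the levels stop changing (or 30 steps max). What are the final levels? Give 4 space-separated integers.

Answer: 3 1 3 3

Derivation:
Step 1: flows [0->1,2->1,1->3,2->3] -> levels [1 2 5 2]
Step 2: flows [1->0,2->1,1=3,2->3] -> levels [2 2 3 3]
Step 3: flows [0=1,2->1,3->1,2=3] -> levels [2 4 2 2]
Step 4: flows [1->0,1->2,1->3,2=3] -> levels [3 1 3 3]
Step 5: flows [0->1,2->1,3->1,2=3] -> levels [2 4 2 2]
  -> period-2 cycle: step 5 state = step 3 state; never stabilizes
  -> state at step 30: (30-3) mod 2 = 1, same as step 4 -> [3 1 3 3]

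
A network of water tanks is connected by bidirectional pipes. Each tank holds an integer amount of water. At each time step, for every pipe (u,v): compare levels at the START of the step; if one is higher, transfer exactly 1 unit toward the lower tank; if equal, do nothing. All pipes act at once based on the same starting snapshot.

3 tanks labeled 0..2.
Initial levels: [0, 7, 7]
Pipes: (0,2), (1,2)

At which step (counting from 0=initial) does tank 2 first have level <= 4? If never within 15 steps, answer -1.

Answer: 5

Derivation:
Step 1: flows [2->0,1=2] -> levels [1 7 6]
Step 2: flows [2->0,1->2] -> levels [2 6 6]
Step 3: flows [2->0,1=2] -> levels [3 6 5]
Step 4: flows [2->0,1->2] -> levels [4 5 5]
Step 5: flows [2->0,1=2] -> levels [5 5 4]
Tank 2 first reaches <=4 at step 5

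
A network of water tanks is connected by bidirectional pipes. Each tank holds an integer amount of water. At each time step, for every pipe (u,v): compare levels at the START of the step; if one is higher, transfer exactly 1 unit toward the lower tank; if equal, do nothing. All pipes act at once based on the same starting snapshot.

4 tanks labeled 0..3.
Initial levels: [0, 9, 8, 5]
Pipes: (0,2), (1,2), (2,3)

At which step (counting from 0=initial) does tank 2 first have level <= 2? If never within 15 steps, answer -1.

Step 1: flows [2->0,1->2,2->3] -> levels [1 8 7 6]
Step 2: flows [2->0,1->2,2->3] -> levels [2 7 6 7]
Step 3: flows [2->0,1->2,3->2] -> levels [3 6 7 6]
Step 4: flows [2->0,2->1,2->3] -> levels [4 7 4 7]
Step 5: flows [0=2,1->2,3->2] -> levels [4 6 6 6]
Step 6: flows [2->0,1=2,2=3] -> levels [5 6 5 6]
Step 7: flows [0=2,1->2,3->2] -> levels [5 5 7 5]
Step 8: flows [2->0,2->1,2->3] -> levels [6 6 4 6]
Step 9: flows [0->2,1->2,3->2] -> levels [5 5 7 5]
  -> period-2 cycle (repeats step 7); tank 2 never drops to <=2
Tank 2 never reaches <=2 within 15 steps

Answer: -1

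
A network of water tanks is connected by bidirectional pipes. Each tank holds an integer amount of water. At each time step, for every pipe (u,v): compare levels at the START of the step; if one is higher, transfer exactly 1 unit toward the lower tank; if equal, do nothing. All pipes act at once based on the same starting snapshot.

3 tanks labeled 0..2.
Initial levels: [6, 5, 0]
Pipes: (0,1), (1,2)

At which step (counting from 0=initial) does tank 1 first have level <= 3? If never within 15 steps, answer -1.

Step 1: flows [0->1,1->2] -> levels [5 5 1]
Step 2: flows [0=1,1->2] -> levels [5 4 2]
Step 3: flows [0->1,1->2] -> levels [4 4 3]
Step 4: flows [0=1,1->2] -> levels [4 3 4]
Tank 1 first reaches <=3 at step 4

Answer: 4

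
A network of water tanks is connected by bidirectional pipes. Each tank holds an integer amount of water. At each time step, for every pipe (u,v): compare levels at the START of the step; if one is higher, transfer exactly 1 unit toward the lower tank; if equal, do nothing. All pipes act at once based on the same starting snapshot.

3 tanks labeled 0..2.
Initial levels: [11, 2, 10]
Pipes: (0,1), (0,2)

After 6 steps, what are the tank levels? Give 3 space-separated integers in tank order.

Answer: 7 8 8

Derivation:
Step 1: flows [0->1,0->2] -> levels [9 3 11]
Step 2: flows [0->1,2->0] -> levels [9 4 10]
Step 3: flows [0->1,2->0] -> levels [9 5 9]
Step 4: flows [0->1,0=2] -> levels [8 6 9]
Step 5: flows [0->1,2->0] -> levels [8 7 8]
Step 6: flows [0->1,0=2] -> levels [7 8 8]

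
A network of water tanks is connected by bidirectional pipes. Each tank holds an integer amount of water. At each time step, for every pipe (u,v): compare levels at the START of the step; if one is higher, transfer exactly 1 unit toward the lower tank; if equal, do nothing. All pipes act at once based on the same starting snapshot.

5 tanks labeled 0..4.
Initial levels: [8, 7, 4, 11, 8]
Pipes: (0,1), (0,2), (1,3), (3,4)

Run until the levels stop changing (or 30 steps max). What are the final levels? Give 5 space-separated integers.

Step 1: flows [0->1,0->2,3->1,3->4] -> levels [6 9 5 9 9]
Step 2: flows [1->0,0->2,1=3,3=4] -> levels [6 8 6 9 9]
Step 3: flows [1->0,0=2,3->1,3=4] -> levels [7 8 6 8 9]
Step 4: flows [1->0,0->2,1=3,4->3] -> levels [7 7 7 9 8]
Step 5: flows [0=1,0=2,3->1,3->4] -> levels [7 8 7 7 9]
Step 6: flows [1->0,0=2,1->3,4->3] -> levels [8 6 7 9 8]
Step 7: flows [0->1,0->2,3->1,3->4] -> levels [6 8 8 7 9]
Step 8: flows [1->0,2->0,1->3,4->3] -> levels [8 6 7 9 8]
  -> period-2 cycle: step 8 state = step 6 state; never stabilizes
  -> state at step 30: (30-6) mod 2 = 0, same as step 6 -> [8 6 7 9 8]

Answer: 8 6 7 9 8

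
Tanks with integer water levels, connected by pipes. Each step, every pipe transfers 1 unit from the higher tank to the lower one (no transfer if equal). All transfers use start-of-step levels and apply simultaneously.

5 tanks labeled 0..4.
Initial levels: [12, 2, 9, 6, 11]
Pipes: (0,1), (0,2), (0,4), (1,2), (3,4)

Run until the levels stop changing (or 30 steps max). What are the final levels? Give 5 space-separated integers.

Step 1: flows [0->1,0->2,0->4,2->1,4->3] -> levels [9 4 9 7 11]
Step 2: flows [0->1,0=2,4->0,2->1,4->3] -> levels [9 6 8 8 9]
Step 3: flows [0->1,0->2,0=4,2->1,4->3] -> levels [7 8 8 9 8]
Step 4: flows [1->0,2->0,4->0,1=2,3->4] -> levels [10 7 7 8 8]
Step 5: flows [0->1,0->2,0->4,1=2,3=4] -> levels [7 8 8 8 9]
Step 6: flows [1->0,2->0,4->0,1=2,4->3] -> levels [10 7 7 9 7]
Step 7: flows [0->1,0->2,0->4,1=2,3->4] -> levels [7 8 8 8 9]
  -> period-2 cycle: step 7 state = step 5 state; never stabilizes
  -> state at step 30: (30-5) mod 2 = 1, same as step 6 -> [10 7 7 9 7]

Answer: 10 7 7 9 7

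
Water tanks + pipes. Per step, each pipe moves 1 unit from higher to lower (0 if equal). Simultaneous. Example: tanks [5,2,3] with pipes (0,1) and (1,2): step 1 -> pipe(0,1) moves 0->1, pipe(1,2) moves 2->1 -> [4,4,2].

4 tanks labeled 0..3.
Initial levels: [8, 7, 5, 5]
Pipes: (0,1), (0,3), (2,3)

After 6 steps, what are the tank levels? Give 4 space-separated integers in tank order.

Step 1: flows [0->1,0->3,2=3] -> levels [6 8 5 6]
Step 2: flows [1->0,0=3,3->2] -> levels [7 7 6 5]
Step 3: flows [0=1,0->3,2->3] -> levels [6 7 5 7]
Step 4: flows [1->0,3->0,3->2] -> levels [8 6 6 5]
Step 5: flows [0->1,0->3,2->3] -> levels [6 7 5 7]
  -> period-2 cycle: step 5 state = step 3 state
  -> state at step 6: (6-3) mod 2 = 1, same as step 4 -> [8 6 6 5]

Answer: 8 6 6 5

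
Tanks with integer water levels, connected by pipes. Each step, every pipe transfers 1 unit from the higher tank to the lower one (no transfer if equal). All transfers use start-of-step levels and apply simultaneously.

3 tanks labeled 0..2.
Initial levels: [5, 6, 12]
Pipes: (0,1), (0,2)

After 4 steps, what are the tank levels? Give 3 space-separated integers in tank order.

Step 1: flows [1->0,2->0] -> levels [7 5 11]
Step 2: flows [0->1,2->0] -> levels [7 6 10]
Step 3: flows [0->1,2->0] -> levels [7 7 9]
Step 4: flows [0=1,2->0] -> levels [8 7 8]

Answer: 8 7 8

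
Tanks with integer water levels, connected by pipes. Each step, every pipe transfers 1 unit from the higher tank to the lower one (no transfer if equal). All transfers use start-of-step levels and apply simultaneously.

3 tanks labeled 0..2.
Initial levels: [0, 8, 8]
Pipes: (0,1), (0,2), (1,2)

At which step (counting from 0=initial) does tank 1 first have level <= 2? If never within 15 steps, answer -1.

Answer: -1

Derivation:
Step 1: flows [1->0,2->0,1=2] -> levels [2 7 7]
Step 2: flows [1->0,2->0,1=2] -> levels [4 6 6]
Step 3: flows [1->0,2->0,1=2] -> levels [6 5 5]
Step 4: flows [0->1,0->2,1=2] -> levels [4 6 6]
  -> period-2 cycle (repeats step 2); tank 1 never drops to <=2
Tank 1 never reaches <=2 within 15 steps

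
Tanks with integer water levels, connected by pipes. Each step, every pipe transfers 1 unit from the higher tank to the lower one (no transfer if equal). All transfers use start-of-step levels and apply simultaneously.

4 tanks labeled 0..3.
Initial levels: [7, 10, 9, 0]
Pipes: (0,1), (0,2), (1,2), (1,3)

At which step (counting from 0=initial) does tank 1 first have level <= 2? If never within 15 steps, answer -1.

Answer: -1

Derivation:
Step 1: flows [1->0,2->0,1->2,1->3] -> levels [9 7 9 1]
Step 2: flows [0->1,0=2,2->1,1->3] -> levels [8 8 8 2]
Step 3: flows [0=1,0=2,1=2,1->3] -> levels [8 7 8 3]
Step 4: flows [0->1,0=2,2->1,1->3] -> levels [7 8 7 4]
Step 5: flows [1->0,0=2,1->2,1->3] -> levels [8 5 8 5]
Step 6: flows [0->1,0=2,2->1,1=3] -> levels [7 7 7 5]
Step 7: flows [0=1,0=2,1=2,1->3] -> levels [7 6 7 6]
Step 8: flows [0->1,0=2,2->1,1=3] -> levels [6 8 6 6]
Step 9: flows [1->0,0=2,1->2,1->3] -> levels [7 5 7 7]
Step 10: flows [0->1,0=2,2->1,3->1] -> levels [6 8 6 6]
  -> period-2 cycle (repeats step 8); tank 1 never drops to <=2
Tank 1 never reaches <=2 within 15 steps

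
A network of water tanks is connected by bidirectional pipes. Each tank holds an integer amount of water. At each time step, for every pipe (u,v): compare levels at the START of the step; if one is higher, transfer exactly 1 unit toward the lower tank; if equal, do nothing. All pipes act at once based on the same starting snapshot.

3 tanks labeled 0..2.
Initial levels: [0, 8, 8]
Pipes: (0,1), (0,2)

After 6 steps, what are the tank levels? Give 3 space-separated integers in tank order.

Answer: 4 6 6

Derivation:
Step 1: flows [1->0,2->0] -> levels [2 7 7]
Step 2: flows [1->0,2->0] -> levels [4 6 6]
Step 3: flows [1->0,2->0] -> levels [6 5 5]
Step 4: flows [0->1,0->2] -> levels [4 6 6]
  -> period-2 cycle: step 4 state = step 2 state
  -> state at step 6: (6-2) mod 2 = 0, same as step 2 -> [4 6 6]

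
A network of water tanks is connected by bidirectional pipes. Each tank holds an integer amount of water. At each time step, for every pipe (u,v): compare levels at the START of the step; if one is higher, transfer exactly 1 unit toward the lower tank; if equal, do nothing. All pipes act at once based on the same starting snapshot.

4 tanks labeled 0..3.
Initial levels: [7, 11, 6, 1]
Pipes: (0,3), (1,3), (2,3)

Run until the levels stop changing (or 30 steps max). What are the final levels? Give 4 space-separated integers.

Step 1: flows [0->3,1->3,2->3] -> levels [6 10 5 4]
Step 2: flows [0->3,1->3,2->3] -> levels [5 9 4 7]
Step 3: flows [3->0,1->3,3->2] -> levels [6 8 5 6]
Step 4: flows [0=3,1->3,3->2] -> levels [6 7 6 6]
Step 5: flows [0=3,1->3,2=3] -> levels [6 6 6 7]
Step 6: flows [3->0,3->1,3->2] -> levels [7 7 7 4]
Step 7: flows [0->3,1->3,2->3] -> levels [6 6 6 7]
  -> period-2 cycle: step 7 state = step 5 state; never stabilizes
  -> state at step 30: (30-5) mod 2 = 1, same as step 6 -> [7 7 7 4]

Answer: 7 7 7 4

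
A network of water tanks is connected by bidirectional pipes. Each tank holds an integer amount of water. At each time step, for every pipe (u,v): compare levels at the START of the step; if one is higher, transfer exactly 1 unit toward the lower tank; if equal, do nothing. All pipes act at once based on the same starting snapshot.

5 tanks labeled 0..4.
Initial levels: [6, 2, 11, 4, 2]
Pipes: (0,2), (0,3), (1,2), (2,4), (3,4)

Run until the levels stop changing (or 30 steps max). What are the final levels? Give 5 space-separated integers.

Answer: 6 5 4 4 6

Derivation:
Step 1: flows [2->0,0->3,2->1,2->4,3->4] -> levels [6 3 8 4 4]
Step 2: flows [2->0,0->3,2->1,2->4,3=4] -> levels [6 4 5 5 5]
Step 3: flows [0->2,0->3,2->1,2=4,3=4] -> levels [4 5 5 6 5]
Step 4: flows [2->0,3->0,1=2,2=4,3->4] -> levels [6 5 4 4 6]
Step 5: flows [0->2,0->3,1->2,4->2,4->3] -> levels [4 4 7 6 4]
Step 6: flows [2->0,3->0,2->1,2->4,3->4] -> levels [6 5 4 4 6]
  -> period-2 cycle: step 6 state = step 4 state; never stabilizes
  -> state at step 30: (30-4) mod 2 = 0, same as step 4 -> [6 5 4 4 6]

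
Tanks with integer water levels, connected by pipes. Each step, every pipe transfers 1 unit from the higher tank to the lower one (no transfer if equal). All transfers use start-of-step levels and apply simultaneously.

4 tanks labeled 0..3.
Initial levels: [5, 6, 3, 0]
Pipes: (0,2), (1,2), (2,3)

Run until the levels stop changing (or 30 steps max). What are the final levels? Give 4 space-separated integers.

Answer: 3 3 5 3

Derivation:
Step 1: flows [0->2,1->2,2->3] -> levels [4 5 4 1]
Step 2: flows [0=2,1->2,2->3] -> levels [4 4 4 2]
Step 3: flows [0=2,1=2,2->3] -> levels [4 4 3 3]
Step 4: flows [0->2,1->2,2=3] -> levels [3 3 5 3]
Step 5: flows [2->0,2->1,2->3] -> levels [4 4 2 4]
Step 6: flows [0->2,1->2,3->2] -> levels [3 3 5 3]
  -> period-2 cycle: step 6 state = step 4 state; never stabilizes
  -> state at step 30: (30-4) mod 2 = 0, same as step 4 -> [3 3 5 3]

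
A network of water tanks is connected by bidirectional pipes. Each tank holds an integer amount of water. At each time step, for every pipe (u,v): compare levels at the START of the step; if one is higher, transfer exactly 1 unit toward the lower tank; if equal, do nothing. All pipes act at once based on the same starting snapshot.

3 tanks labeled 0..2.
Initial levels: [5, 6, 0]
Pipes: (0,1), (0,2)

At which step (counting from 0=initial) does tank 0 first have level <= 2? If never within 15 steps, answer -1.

Answer: -1

Derivation:
Step 1: flows [1->0,0->2] -> levels [5 5 1]
Step 2: flows [0=1,0->2] -> levels [4 5 2]
Step 3: flows [1->0,0->2] -> levels [4 4 3]
Step 4: flows [0=1,0->2] -> levels [3 4 4]
Step 5: flows [1->0,2->0] -> levels [5 3 3]
Step 6: flows [0->1,0->2] -> levels [3 4 4]
  -> period-2 cycle (repeats step 4); tank 0 never drops to <=2
Tank 0 never reaches <=2 within 15 steps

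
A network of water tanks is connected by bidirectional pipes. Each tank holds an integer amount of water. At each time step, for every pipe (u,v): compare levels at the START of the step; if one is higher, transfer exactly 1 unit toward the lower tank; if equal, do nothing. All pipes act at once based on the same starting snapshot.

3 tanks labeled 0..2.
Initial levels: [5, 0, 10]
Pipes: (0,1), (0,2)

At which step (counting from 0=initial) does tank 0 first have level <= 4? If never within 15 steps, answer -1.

Step 1: flows [0->1,2->0] -> levels [5 1 9]
Step 2: flows [0->1,2->0] -> levels [5 2 8]
Step 3: flows [0->1,2->0] -> levels [5 3 7]
Step 4: flows [0->1,2->0] -> levels [5 4 6]
Step 5: flows [0->1,2->0] -> levels [5 5 5]
Step 6: flows [0=1,0=2] -> levels [5 5 5]
  -> stable; tank 0 stays at 5 > 4
Tank 0 never reaches <=4 within 15 steps

Answer: -1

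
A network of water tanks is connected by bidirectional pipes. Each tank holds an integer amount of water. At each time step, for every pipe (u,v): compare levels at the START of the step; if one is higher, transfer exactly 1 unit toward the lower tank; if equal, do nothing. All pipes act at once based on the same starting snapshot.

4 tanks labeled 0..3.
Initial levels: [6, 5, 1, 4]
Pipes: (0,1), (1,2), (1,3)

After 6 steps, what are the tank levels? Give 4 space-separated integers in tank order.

Step 1: flows [0->1,1->2,1->3] -> levels [5 4 2 5]
Step 2: flows [0->1,1->2,3->1] -> levels [4 5 3 4]
Step 3: flows [1->0,1->2,1->3] -> levels [5 2 4 5]
Step 4: flows [0->1,2->1,3->1] -> levels [4 5 3 4]
  -> period-2 cycle: step 4 state = step 2 state
  -> state at step 6: (6-2) mod 2 = 0, same as step 2 -> [4 5 3 4]

Answer: 4 5 3 4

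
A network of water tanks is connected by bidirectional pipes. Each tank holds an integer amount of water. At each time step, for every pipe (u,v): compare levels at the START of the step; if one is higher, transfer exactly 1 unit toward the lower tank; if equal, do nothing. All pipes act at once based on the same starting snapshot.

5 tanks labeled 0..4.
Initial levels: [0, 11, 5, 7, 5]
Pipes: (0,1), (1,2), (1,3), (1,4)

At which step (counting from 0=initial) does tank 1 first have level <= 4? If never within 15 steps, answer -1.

Answer: 4

Derivation:
Step 1: flows [1->0,1->2,1->3,1->4] -> levels [1 7 6 8 6]
Step 2: flows [1->0,1->2,3->1,1->4] -> levels [2 5 7 7 7]
Step 3: flows [1->0,2->1,3->1,4->1] -> levels [3 7 6 6 6]
Step 4: flows [1->0,1->2,1->3,1->4] -> levels [4 3 7 7 7]
Tank 1 first reaches <=4 at step 4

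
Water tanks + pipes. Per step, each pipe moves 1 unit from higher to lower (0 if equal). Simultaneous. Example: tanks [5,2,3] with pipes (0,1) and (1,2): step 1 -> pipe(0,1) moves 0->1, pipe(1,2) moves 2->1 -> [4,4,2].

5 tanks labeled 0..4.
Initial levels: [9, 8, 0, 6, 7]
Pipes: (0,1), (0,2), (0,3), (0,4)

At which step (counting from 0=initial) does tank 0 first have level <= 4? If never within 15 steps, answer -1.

Step 1: flows [0->1,0->2,0->3,0->4] -> levels [5 9 1 7 8]
Step 2: flows [1->0,0->2,3->0,4->0] -> levels [7 8 2 6 7]
Step 3: flows [1->0,0->2,0->3,0=4] -> levels [6 7 3 7 7]
Step 4: flows [1->0,0->2,3->0,4->0] -> levels [8 6 4 6 6]
Step 5: flows [0->1,0->2,0->3,0->4] -> levels [4 7 5 7 7]
Tank 0 first reaches <=4 at step 5

Answer: 5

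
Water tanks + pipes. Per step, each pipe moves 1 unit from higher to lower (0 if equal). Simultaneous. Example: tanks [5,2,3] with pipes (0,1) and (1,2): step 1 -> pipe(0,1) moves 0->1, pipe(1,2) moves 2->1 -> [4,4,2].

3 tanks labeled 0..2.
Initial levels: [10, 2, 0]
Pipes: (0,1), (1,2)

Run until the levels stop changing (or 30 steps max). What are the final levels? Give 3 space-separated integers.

Step 1: flows [0->1,1->2] -> levels [9 2 1]
Step 2: flows [0->1,1->2] -> levels [8 2 2]
Step 3: flows [0->1,1=2] -> levels [7 3 2]
Step 4: flows [0->1,1->2] -> levels [6 3 3]
Step 5: flows [0->1,1=2] -> levels [5 4 3]
Step 6: flows [0->1,1->2] -> levels [4 4 4]
Step 7: flows [0=1,1=2] -> levels [4 4 4]
  -> stable (no change)

Answer: 4 4 4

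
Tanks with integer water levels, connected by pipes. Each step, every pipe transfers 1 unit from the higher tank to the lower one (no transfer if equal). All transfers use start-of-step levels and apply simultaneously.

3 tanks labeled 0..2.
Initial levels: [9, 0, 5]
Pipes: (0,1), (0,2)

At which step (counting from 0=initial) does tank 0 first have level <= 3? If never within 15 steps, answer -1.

Step 1: flows [0->1,0->2] -> levels [7 1 6]
Step 2: flows [0->1,0->2] -> levels [5 2 7]
Step 3: flows [0->1,2->0] -> levels [5 3 6]
Step 4: flows [0->1,2->0] -> levels [5 4 5]
Step 5: flows [0->1,0=2] -> levels [4 5 5]
Step 6: flows [1->0,2->0] -> levels [6 4 4]
Step 7: flows [0->1,0->2] -> levels [4 5 5]
  -> period-2 cycle (repeats step 5); tank 0 never drops to <=3
Tank 0 never reaches <=3 within 15 steps

Answer: -1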